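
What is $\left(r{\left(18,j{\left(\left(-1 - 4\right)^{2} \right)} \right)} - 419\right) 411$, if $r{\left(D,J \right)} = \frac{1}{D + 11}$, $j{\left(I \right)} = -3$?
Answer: $- \frac{4993650}{29} \approx -1.7219 \cdot 10^{5}$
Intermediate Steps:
$r{\left(D,J \right)} = \frac{1}{11 + D}$
$\left(r{\left(18,j{\left(\left(-1 - 4\right)^{2} \right)} \right)} - 419\right) 411 = \left(\frac{1}{11 + 18} - 419\right) 411 = \left(\frac{1}{29} - 419\right) 411 = \left(- \frac{12150}{29}\right) 411 = - \frac{4993650}{29}$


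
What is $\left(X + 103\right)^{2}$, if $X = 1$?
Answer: $10816$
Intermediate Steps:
$\left(X + 103\right)^{2} = \left(1 + 103\right)^{2} = 104^{2} = 10816$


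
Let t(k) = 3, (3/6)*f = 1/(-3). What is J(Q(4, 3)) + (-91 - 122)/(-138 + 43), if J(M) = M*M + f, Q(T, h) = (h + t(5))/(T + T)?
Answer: 9749/4560 ≈ 2.1379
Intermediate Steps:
f = -⅔ (f = 2/(-3) = 2*(-⅓) = -⅔ ≈ -0.66667)
Q(T, h) = (3 + h)/(2*T) (Q(T, h) = (h + 3)/(T + T) = (3 + h)/((2*T)) = (3 + h)*(1/(2*T)) = (3 + h)/(2*T))
J(M) = -⅔ + M² (J(M) = M*M - ⅔ = M² - ⅔ = -⅔ + M²)
J(Q(4, 3)) + (-91 - 122)/(-138 + 43) = (-⅔ + ((½)*(3 + 3)/4)²) + (-91 - 122)/(-138 + 43) = (-⅔ + ((½)*(¼)*6)²) - 213/(-95) = (-⅔ + (¾)²) - 213*(-1/95) = (-⅔ + 9/16) + 213/95 = -5/48 + 213/95 = 9749/4560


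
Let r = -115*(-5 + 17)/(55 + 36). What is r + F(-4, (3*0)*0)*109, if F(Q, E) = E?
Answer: -1380/91 ≈ -15.165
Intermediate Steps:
r = -1380/91 (r = -115/(91/12) = -115/(91*(1/12)) = -115/91/12 = -115*12/91 = -1380/91 ≈ -15.165)
r + F(-4, (3*0)*0)*109 = -1380/91 + ((3*0)*0)*109 = -1380/91 + (0*0)*109 = -1380/91 + 0*109 = -1380/91 + 0 = -1380/91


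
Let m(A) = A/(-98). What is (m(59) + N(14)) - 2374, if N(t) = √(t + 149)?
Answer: -232711/98 + √163 ≈ -2361.8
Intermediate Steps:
m(A) = -A/98 (m(A) = A*(-1/98) = -A/98)
N(t) = √(149 + t)
(m(59) + N(14)) - 2374 = (-1/98*59 + √(149 + 14)) - 2374 = (-59/98 + √163) - 2374 = -232711/98 + √163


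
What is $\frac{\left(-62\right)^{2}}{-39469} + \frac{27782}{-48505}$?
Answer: $- \frac{1282980978}{1914443845} \approx -0.67016$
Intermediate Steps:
$\frac{\left(-62\right)^{2}}{-39469} + \frac{27782}{-48505} = 3844 \left(- \frac{1}{39469}\right) + 27782 \left(- \frac{1}{48505}\right) = - \frac{3844}{39469} - \frac{27782}{48505} = - \frac{1282980978}{1914443845}$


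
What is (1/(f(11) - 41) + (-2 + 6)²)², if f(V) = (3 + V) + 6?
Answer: 112225/441 ≈ 254.48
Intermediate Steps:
f(V) = 9 + V
(1/(f(11) - 41) + (-2 + 6)²)² = (1/((9 + 11) - 41) + (-2 + 6)²)² = (1/(20 - 41) + 4²)² = (1/(-21) + 16)² = (-1/21 + 16)² = (335/21)² = 112225/441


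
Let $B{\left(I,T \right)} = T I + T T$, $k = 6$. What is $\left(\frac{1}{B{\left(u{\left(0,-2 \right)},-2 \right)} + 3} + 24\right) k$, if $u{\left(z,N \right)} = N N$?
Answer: $138$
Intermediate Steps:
$u{\left(z,N \right)} = N^{2}$
$B{\left(I,T \right)} = T^{2} + I T$ ($B{\left(I,T \right)} = I T + T^{2} = T^{2} + I T$)
$\left(\frac{1}{B{\left(u{\left(0,-2 \right)},-2 \right)} + 3} + 24\right) k = \left(\frac{1}{- 2 \left(\left(-2\right)^{2} - 2\right) + 3} + 24\right) 6 = \left(\frac{1}{- 2 \left(4 - 2\right) + 3} + 24\right) 6 = \left(\frac{1}{\left(-2\right) 2 + 3} + 24\right) 6 = \left(\frac{1}{-4 + 3} + 24\right) 6 = \left(\frac{1}{-1} + 24\right) 6 = \left(-1 + 24\right) 6 = 23 \cdot 6 = 138$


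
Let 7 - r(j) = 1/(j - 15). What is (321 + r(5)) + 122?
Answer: 4501/10 ≈ 450.10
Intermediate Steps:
r(j) = 7 - 1/(-15 + j) (r(j) = 7 - 1/(j - 15) = 7 - 1/(-15 + j))
(321 + r(5)) + 122 = (321 + (-106 + 7*5)/(-15 + 5)) + 122 = (321 + (-106 + 35)/(-10)) + 122 = (321 - ⅒*(-71)) + 122 = (321 + 71/10) + 122 = 3281/10 + 122 = 4501/10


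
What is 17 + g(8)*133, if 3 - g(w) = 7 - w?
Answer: 549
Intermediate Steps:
g(w) = -4 + w (g(w) = 3 - (7 - w) = 3 + (-7 + w) = -4 + w)
17 + g(8)*133 = 17 + (-4 + 8)*133 = 17 + 4*133 = 17 + 532 = 549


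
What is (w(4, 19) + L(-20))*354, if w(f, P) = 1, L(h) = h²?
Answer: 141954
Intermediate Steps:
(w(4, 19) + L(-20))*354 = (1 + (-20)²)*354 = (1 + 400)*354 = 401*354 = 141954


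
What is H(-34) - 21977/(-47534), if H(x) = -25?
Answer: -1166373/47534 ≈ -24.538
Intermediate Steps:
H(-34) - 21977/(-47534) = -25 - 21977/(-47534) = -25 - 21977*(-1/47534) = -25 + 21977/47534 = -1166373/47534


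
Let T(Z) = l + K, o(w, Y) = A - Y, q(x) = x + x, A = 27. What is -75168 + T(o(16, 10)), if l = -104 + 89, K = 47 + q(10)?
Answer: -75116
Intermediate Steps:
q(x) = 2*x
o(w, Y) = 27 - Y
K = 67 (K = 47 + 2*10 = 47 + 20 = 67)
l = -15
T(Z) = 52 (T(Z) = -15 + 67 = 52)
-75168 + T(o(16, 10)) = -75168 + 52 = -75116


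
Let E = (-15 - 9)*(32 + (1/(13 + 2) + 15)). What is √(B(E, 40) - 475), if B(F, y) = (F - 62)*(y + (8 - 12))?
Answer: I*√1084315/5 ≈ 208.26*I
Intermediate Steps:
E = -5648/5 (E = -24*(32 + (1/15 + 15)) = -24*(32 + 226/15) = -24*706/15 = -5648/5 ≈ -1129.6)
B(F, y) = (-62 + F)*(-4 + y) (B(F, y) = (-62 + F)*(y - 4) = (-62 + F)*(-4 + y))
√(B(E, 40) - 475) = √((248 - 62*40 - 4*(-5648/5) - 5648/5*40) - 475) = √((248 - 2480 + 22592/5 - 45184) - 475) = √(-214488/5 - 475) = √(-216863/5) = I*√1084315/5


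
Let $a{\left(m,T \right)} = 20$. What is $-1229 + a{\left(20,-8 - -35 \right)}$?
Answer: $-1209$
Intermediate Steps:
$-1229 + a{\left(20,-8 - -35 \right)} = -1229 + 20 = -1209$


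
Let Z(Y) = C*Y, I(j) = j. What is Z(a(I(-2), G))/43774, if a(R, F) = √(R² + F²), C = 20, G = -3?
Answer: 10*√13/21887 ≈ 0.0016473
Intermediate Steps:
a(R, F) = √(F² + R²)
Z(Y) = 20*Y
Z(a(I(-2), G))/43774 = (20*√((-3)² + (-2)²))/43774 = (20*√(9 + 4))*(1/43774) = (20*√13)*(1/43774) = 10*√13/21887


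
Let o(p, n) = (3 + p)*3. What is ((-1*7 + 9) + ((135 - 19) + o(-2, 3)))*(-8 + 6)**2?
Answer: 484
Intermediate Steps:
o(p, n) = 9 + 3*p
((-1*7 + 9) + ((135 - 19) + o(-2, 3)))*(-8 + 6)**2 = ((-1*7 + 9) + ((135 - 19) + (9 + 3*(-2))))*(-8 + 6)**2 = ((-7 + 9) + (116 + (9 - 6)))*(-2)**2 = (2 + (116 + 3))*4 = (2 + 119)*4 = 121*4 = 484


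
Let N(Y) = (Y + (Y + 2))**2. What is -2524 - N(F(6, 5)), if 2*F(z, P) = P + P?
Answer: -2668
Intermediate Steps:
F(z, P) = P (F(z, P) = (P + P)/2 = (2*P)/2 = P)
N(Y) = (2 + 2*Y)**2 (N(Y) = (Y + (2 + Y))**2 = (2 + 2*Y)**2)
-2524 - N(F(6, 5)) = -2524 - 4*(1 + 5)**2 = -2524 - 4*6**2 = -2524 - 4*36 = -2524 - 1*144 = -2524 - 144 = -2668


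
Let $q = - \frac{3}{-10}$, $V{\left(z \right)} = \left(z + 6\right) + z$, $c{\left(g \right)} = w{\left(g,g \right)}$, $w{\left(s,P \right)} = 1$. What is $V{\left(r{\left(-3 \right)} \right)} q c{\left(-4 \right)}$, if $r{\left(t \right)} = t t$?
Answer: $\frac{36}{5} \approx 7.2$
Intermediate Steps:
$c{\left(g \right)} = 1$
$r{\left(t \right)} = t^{2}$
$V{\left(z \right)} = 6 + 2 z$ ($V{\left(z \right)} = \left(6 + z\right) + z = 6 + 2 z$)
$q = \frac{3}{10}$ ($q = \left(-3\right) \left(- \frac{1}{10}\right) = \frac{3}{10} \approx 0.3$)
$V{\left(r{\left(-3 \right)} \right)} q c{\left(-4 \right)} = \left(6 + 2 \left(-3\right)^{2}\right) \frac{3}{10} \cdot 1 = \left(6 + 2 \cdot 9\right) \frac{3}{10} \cdot 1 = \left(6 + 18\right) \frac{3}{10} \cdot 1 = 24 \cdot \frac{3}{10} \cdot 1 = \frac{36}{5} \cdot 1 = \frac{36}{5}$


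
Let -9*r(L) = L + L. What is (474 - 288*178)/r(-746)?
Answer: -228555/746 ≈ -306.37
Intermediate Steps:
r(L) = -2*L/9 (r(L) = -(L + L)/9 = -2*L/9)
(474 - 288*178)/r(-746) = (474 - 288*178)/((-2/9*(-746))) = (474 - 51264)/(1492/9) = -50790*9/1492 = -228555/746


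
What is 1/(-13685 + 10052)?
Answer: -1/3633 ≈ -0.00027525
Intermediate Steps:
1/(-13685 + 10052) = 1/(-3633) = -1/3633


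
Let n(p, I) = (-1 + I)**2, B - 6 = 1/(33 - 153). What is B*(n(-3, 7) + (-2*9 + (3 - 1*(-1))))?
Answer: 7909/60 ≈ 131.82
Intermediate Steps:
B = 719/120 (B = 6 + 1/(33 - 153) = 6 + 1/(-120) = 6 - 1/120 = 719/120 ≈ 5.9917)
B*(n(-3, 7) + (-2*9 + (3 - 1*(-1)))) = 719*((-1 + 7)**2 + (-2*9 + (3 - 1*(-1))))/120 = 719*(6**2 + (-18 + (3 + 1)))/120 = 719*(36 + (-18 + 4))/120 = 719*(36 - 14)/120 = (719/120)*22 = 7909/60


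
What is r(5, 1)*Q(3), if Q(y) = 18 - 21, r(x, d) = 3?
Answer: -9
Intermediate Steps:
Q(y) = -3
r(5, 1)*Q(3) = 3*(-3) = -9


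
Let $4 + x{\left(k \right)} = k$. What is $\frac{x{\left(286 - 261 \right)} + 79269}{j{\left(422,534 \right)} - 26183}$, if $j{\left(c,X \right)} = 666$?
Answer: $- \frac{79290}{25517} \approx -3.1073$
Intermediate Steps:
$x{\left(k \right)} = -4 + k$
$\frac{x{\left(286 - 261 \right)} + 79269}{j{\left(422,534 \right)} - 26183} = \frac{\left(-4 + \left(286 - 261\right)\right) + 79269}{666 - 26183} = \frac{\left(-4 + \left(286 - 261\right)\right) + 79269}{-25517} = \left(\left(-4 + 25\right) + 79269\right) \left(- \frac{1}{25517}\right) = \left(21 + 79269\right) \left(- \frac{1}{25517}\right) = 79290 \left(- \frac{1}{25517}\right) = - \frac{79290}{25517}$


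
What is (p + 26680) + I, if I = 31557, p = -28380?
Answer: 29857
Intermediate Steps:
(p + 26680) + I = (-28380 + 26680) + 31557 = -1700 + 31557 = 29857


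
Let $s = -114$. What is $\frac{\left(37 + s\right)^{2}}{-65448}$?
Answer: $- \frac{5929}{65448} \approx -0.090591$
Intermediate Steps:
$\frac{\left(37 + s\right)^{2}}{-65448} = \frac{\left(37 - 114\right)^{2}}{-65448} = \left(-77\right)^{2} \left(- \frac{1}{65448}\right) = 5929 \left(- \frac{1}{65448}\right) = - \frac{5929}{65448}$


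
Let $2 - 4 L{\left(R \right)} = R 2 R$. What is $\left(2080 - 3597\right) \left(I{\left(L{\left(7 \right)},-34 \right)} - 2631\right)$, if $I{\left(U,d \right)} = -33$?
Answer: $4041288$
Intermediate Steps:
$L{\left(R \right)} = \frac{1}{2} - \frac{R^{2}}{2}$ ($L{\left(R \right)} = \frac{1}{2} - \frac{R 2 R}{4} = \frac{1}{2} - \frac{2 R R}{4} = \frac{1}{2} - \frac{2 R^{2}}{4} = \frac{1}{2} - \frac{R^{2}}{2}$)
$\left(2080 - 3597\right) \left(I{\left(L{\left(7 \right)},-34 \right)} - 2631\right) = \left(2080 - 3597\right) \left(-33 - 2631\right) = \left(-1517\right) \left(-2664\right) = 4041288$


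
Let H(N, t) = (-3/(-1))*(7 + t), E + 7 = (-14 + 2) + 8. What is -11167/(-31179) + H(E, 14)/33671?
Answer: 377968334/1049828109 ≈ 0.36003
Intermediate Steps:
E = -11 (E = -7 + ((-14 + 2) + 8) = -7 + (-12 + 8) = -7 - 4 = -11)
H(N, t) = 21 + 3*t (H(N, t) = (-3*(-1))*(7 + t) = 3*(7 + t) = 21 + 3*t)
-11167/(-31179) + H(E, 14)/33671 = -11167/(-31179) + (21 + 3*14)/33671 = -11167*(-1/31179) + (21 + 42)*(1/33671) = 11167/31179 + 63*(1/33671) = 11167/31179 + 63/33671 = 377968334/1049828109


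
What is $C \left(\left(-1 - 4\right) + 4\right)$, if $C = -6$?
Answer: $6$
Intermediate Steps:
$C \left(\left(-1 - 4\right) + 4\right) = - 6 \left(\left(-1 - 4\right) + 4\right) = - 6 \left(-5 + 4\right) = \left(-6\right) \left(-1\right) = 6$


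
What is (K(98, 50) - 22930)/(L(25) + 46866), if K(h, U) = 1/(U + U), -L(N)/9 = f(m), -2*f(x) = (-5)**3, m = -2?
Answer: -764333/1543450 ≈ -0.49521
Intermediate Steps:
f(x) = 125/2 (f(x) = -1/2*(-5)**3 = -1/2*(-125) = 125/2)
L(N) = -1125/2 (L(N) = -9*125/2 = -1125/2)
K(h, U) = 1/(2*U)
(K(98, 50) - 22930)/(L(25) + 46866) = ((1/2)/50 - 22930)/(-1125/2 + 46866) = ((1/2)*(1/50) - 22930)/(92607/2) = (1/100 - 22930)*(2/92607) = -2292999/100*2/92607 = -764333/1543450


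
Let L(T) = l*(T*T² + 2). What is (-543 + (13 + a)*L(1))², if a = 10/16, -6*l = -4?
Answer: 4255969/16 ≈ 2.6600e+5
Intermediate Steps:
l = ⅔ (l = -⅙*(-4) = ⅔ ≈ 0.66667)
L(T) = 4/3 + 2*T³/3 (L(T) = 2*(T*T² + 2)/3 = 2*(T³ + 2)/3 = 2*(2 + T³)/3 = 4/3 + 2*T³/3)
a = 5/8 (a = 10*(1/16) = 5/8 ≈ 0.62500)
(-543 + (13 + a)*L(1))² = (-543 + (13 + 5/8)*(4/3 + (⅔)*1³))² = (-543 + 109*(4/3 + (⅔)*1)/8)² = (-543 + 109*(4/3 + ⅔)/8)² = (-543 + (109/8)*2)² = (-543 + 109/4)² = (-2063/4)² = 4255969/16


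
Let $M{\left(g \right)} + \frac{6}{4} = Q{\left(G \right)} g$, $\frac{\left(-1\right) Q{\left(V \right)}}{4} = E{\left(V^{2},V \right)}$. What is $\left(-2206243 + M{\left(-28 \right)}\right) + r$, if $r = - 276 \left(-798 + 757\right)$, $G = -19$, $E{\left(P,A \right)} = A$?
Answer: $- \frac{4394113}{2} \approx -2.1971 \cdot 10^{6}$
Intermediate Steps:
$Q{\left(V \right)} = - 4 V$
$M{\left(g \right)} = - \frac{3}{2} + 76 g$ ($M{\left(g \right)} = - \frac{3}{2} + \left(-4\right) \left(-19\right) g = - \frac{3}{2} + 76 g$)
$r = 11316$ ($r = \left(-276\right) \left(-41\right) = 11316$)
$\left(-2206243 + M{\left(-28 \right)}\right) + r = \left(-2206243 + \left(- \frac{3}{2} + 76 \left(-28\right)\right)\right) + 11316 = \left(-2206243 - \frac{4259}{2}\right) + 11316 = - \frac{4416745}{2} + 11316 = - \frac{4394113}{2}$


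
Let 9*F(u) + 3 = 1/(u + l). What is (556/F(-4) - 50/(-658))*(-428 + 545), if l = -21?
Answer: -1203813000/6251 ≈ -1.9258e+5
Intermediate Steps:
F(u) = -⅓ + 1/(9*(-21 + u)) (F(u) = -⅓ + 1/(9*(u - 21)) = -⅓ + 1/(9*(-21 + u)))
(556/F(-4) - 50/(-658))*(-428 + 545) = (556/(((64 - 3*(-4))/(9*(-21 - 4)))) - 50/(-658))*(-428 + 545) = (556/(((⅑)*(64 + 12)/(-25))) - 50*(-1/658))*117 = (556/(((⅑)*(-1/25)*76)) + 25/329)*117 = (556/(-76/225) + 25/329)*117 = (556*(-225/76) + 25/329)*117 = (-31275/19 + 25/329)*117 = -10289000/6251*117 = -1203813000/6251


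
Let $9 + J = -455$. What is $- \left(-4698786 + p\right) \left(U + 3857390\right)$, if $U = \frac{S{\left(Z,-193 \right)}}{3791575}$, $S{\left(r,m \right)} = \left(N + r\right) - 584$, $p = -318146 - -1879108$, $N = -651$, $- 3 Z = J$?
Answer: $\frac{137677520649547488416}{11374725} \approx 1.2104 \cdot 10^{13}$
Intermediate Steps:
$J = -464$ ($J = -9 - 455 = -464$)
$Z = \frac{464}{3}$ ($Z = \left(- \frac{1}{3}\right) \left(-464\right) = \frac{464}{3} \approx 154.67$)
$p = 1560962$ ($p = -318146 + 1879108 = 1560962$)
$S{\left(r,m \right)} = -1235 + r$ ($S{\left(r,m \right)} = \left(-651 + r\right) - 584 = -1235 + r$)
$U = - \frac{3241}{11374725}$ ($U = \frac{-1235 + \frac{464}{3}}{3791575} = \left(- \frac{3241}{3}\right) \frac{1}{3791575} = - \frac{3241}{11374725} \approx -0.00028493$)
$- \left(-4698786 + p\right) \left(U + 3857390\right) = - \left(-4698786 + 1560962\right) \left(- \frac{3241}{11374725} + 3857390\right) = - \frac{\left(-3137824\right) 43876750464509}{11374725} = \left(-1\right) \left(- \frac{137677520649547488416}{11374725}\right) = \frac{137677520649547488416}{11374725}$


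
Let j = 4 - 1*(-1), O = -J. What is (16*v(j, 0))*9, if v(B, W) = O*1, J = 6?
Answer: -864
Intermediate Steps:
O = -6 (O = -1*6 = -6)
j = 5 (j = 4 + 1 = 5)
v(B, W) = -6 (v(B, W) = -6*1 = -6)
(16*v(j, 0))*9 = (16*(-6))*9 = -96*9 = -864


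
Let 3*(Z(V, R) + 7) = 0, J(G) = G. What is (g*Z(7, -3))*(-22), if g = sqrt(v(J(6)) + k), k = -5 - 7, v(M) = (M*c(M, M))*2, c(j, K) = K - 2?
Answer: 924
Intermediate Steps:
Z(V, R) = -7 (Z(V, R) = -7 + (1/3)*0 = -7 + 0 = -7)
c(j, K) = -2 + K
v(M) = 2*M*(-2 + M) (v(M) = (M*(-2 + M))*2 = 2*M*(-2 + M))
k = -12
g = 6 (g = sqrt(2*6*(-2 + 6) - 12) = sqrt(2*6*4 - 12) = sqrt(48 - 12) = sqrt(36) = 6)
(g*Z(7, -3))*(-22) = (6*(-7))*(-22) = -42*(-22) = 924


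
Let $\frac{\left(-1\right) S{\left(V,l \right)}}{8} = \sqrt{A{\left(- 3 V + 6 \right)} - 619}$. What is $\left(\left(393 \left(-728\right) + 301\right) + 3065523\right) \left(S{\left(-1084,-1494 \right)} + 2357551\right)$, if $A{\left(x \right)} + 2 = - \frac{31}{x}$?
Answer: $6553331665720 - \frac{11118880 i \sqrt{732416138}}{543} \approx 6.5533 \cdot 10^{12} - 5.5417 \cdot 10^{8} i$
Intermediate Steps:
$A{\left(x \right)} = -2 - \frac{31}{x}$
$S{\left(V,l \right)} = - 8 \sqrt{-621 - \frac{31}{6 - 3 V}}$ ($S{\left(V,l \right)} = - 8 \sqrt{\left(-2 - \frac{31}{- 3 V + 6}\right) - 619} = - 8 \sqrt{\left(-2 - \frac{31}{6 - 3 V}\right) - 619} = - 8 \sqrt{-621 - \frac{31}{6 - 3 V}}$)
$\left(\left(393 \left(-728\right) + 301\right) + 3065523\right) \left(S{\left(-1084,-1494 \right)} + 2357551\right) = \left(\left(393 \left(-728\right) + 301\right) + 3065523\right) \left(- \frac{8 \sqrt{3} \sqrt{- \frac{-3757 + 1863 \left(-1084\right)}{-2 - 1084}}}{3} + 2357551\right) = \left(\left(-286104 + 301\right) + 3065523\right) \left(- \frac{8 \sqrt{3} \sqrt{- \frac{-3757 - 2019492}{-1086}}}{3} + 2357551\right) = \left(-285803 + 3065523\right) \left(- \frac{8 \sqrt{3} \sqrt{\left(-1\right) \left(- \frac{1}{1086}\right) \left(-2023249\right)}}{3} + 2357551\right) = 2779720 \left(- \frac{8 \sqrt{3} \sqrt{- \frac{2023249}{1086}}}{3} + 2357551\right) = 2779720 \left(- \frac{8 \sqrt{3} \frac{i \sqrt{2197248414}}{1086}}{3} + 2357551\right) = 2779720 \left(- \frac{4 i \sqrt{732416138}}{543} + 2357551\right) = 2779720 \left(2357551 - \frac{4 i \sqrt{732416138}}{543}\right) = 6553331665720 - \frac{11118880 i \sqrt{732416138}}{543}$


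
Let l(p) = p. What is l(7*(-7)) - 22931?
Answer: -22980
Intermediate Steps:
l(7*(-7)) - 22931 = 7*(-7) - 22931 = -49 - 22931 = -22980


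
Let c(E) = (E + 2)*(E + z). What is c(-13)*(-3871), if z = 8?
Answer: -212905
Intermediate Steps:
c(E) = (2 + E)*(8 + E) (c(E) = (E + 2)*(E + 8) = (2 + E)*(8 + E))
c(-13)*(-3871) = (16 + (-13)**2 + 10*(-13))*(-3871) = (16 + 169 - 130)*(-3871) = 55*(-3871) = -212905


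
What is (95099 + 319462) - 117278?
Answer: 297283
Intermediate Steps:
(95099 + 319462) - 117278 = 414561 - 117278 = 297283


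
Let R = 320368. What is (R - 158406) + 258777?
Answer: 420739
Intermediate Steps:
(R - 158406) + 258777 = (320368 - 158406) + 258777 = 161962 + 258777 = 420739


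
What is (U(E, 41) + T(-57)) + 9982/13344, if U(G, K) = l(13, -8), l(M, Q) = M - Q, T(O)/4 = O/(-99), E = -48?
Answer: 1765157/73392 ≈ 24.051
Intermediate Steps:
T(O) = -4*O/99 (T(O) = 4*(O/(-99)) = 4*(O*(-1/99)) = 4*(-O/99) = -4*O/99)
U(G, K) = 21 (U(G, K) = 13 - 1*(-8) = 13 + 8 = 21)
(U(E, 41) + T(-57)) + 9982/13344 = (21 - 4/99*(-57)) + 9982/13344 = (21 + 76/33) + 9982*(1/13344) = 769/33 + 4991/6672 = 1765157/73392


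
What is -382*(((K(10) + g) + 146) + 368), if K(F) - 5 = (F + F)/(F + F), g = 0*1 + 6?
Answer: -200932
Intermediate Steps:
g = 6 (g = 0 + 6 = 6)
K(F) = 6 (K(F) = 5 + (F + F)/(F + F) = 5 + (2*F)/((2*F)) = 5 + (2*F)*(1/(2*F)) = 5 + 1 = 6)
-382*(((K(10) + g) + 146) + 368) = -382*(((6 + 6) + 146) + 368) = -382*((12 + 146) + 368) = -382*(158 + 368) = -382*526 = -200932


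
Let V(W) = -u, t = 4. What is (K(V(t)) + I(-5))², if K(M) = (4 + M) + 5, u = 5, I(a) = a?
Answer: 1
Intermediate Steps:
V(W) = -5 (V(W) = -1*5 = -5)
K(M) = 9 + M
(K(V(t)) + I(-5))² = ((9 - 5) - 5)² = (4 - 5)² = (-1)² = 1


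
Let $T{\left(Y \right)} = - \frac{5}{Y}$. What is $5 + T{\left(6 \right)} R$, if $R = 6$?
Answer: $0$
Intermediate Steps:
$5 + T{\left(6 \right)} R = 5 + - \frac{5}{6} \cdot 6 = 5 + \left(-5\right) \frac{1}{6} \cdot 6 = 5 - 5 = 0$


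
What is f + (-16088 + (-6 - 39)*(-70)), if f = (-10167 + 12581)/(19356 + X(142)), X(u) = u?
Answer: -126131355/9749 ≈ -12938.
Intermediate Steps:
f = 1207/9749 (f = (-10167 + 12581)/(19356 + 142) = 2414/19498 = 2414*(1/19498) = 1207/9749 ≈ 0.12381)
f + (-16088 + (-6 - 39)*(-70)) = 1207/9749 + (-16088 + (-6 - 39)*(-70)) = 1207/9749 + (-16088 - 45*(-70)) = 1207/9749 + (-16088 + 3150) = 1207/9749 - 12938 = -126131355/9749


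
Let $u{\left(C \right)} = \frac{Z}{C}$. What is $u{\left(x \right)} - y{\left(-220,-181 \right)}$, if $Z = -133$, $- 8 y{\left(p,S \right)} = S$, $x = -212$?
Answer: $- \frac{9327}{424} \approx -21.998$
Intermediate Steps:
$y{\left(p,S \right)} = - \frac{S}{8}$
$u{\left(C \right)} = - \frac{133}{C}$
$u{\left(x \right)} - y{\left(-220,-181 \right)} = - \frac{133}{-212} - \left(- \frac{1}{8}\right) \left(-181\right) = \left(-133\right) \left(- \frac{1}{212}\right) - \frac{181}{8} = \frac{133}{212} - \frac{181}{8} = - \frac{9327}{424}$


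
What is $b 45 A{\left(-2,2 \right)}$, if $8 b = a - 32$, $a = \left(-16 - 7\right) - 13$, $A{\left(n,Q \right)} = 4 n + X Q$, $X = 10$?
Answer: $-4590$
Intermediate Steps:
$A{\left(n,Q \right)} = 4 n + 10 Q$
$a = -36$ ($a = -23 - 13 = -36$)
$b = - \frac{17}{2}$ ($b = \frac{-36 - 32}{8} = \frac{1}{8} \left(-68\right) = - \frac{17}{2} \approx -8.5$)
$b 45 A{\left(-2,2 \right)} = \left(- \frac{17}{2}\right) 45 \left(4 \left(-2\right) + 10 \cdot 2\right) = - \frac{765 \left(-8 + 20\right)}{2} = \left(- \frac{765}{2}\right) 12 = -4590$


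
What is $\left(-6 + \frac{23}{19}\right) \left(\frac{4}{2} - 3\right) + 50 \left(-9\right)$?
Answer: $- \frac{8459}{19} \approx -445.21$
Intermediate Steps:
$\left(-6 + \frac{23}{19}\right) \left(\frac{4}{2} - 3\right) + 50 \left(-9\right) = \left(-6 + 23 \cdot \frac{1}{19}\right) \left(4 \cdot \frac{1}{2} - 3\right) - 450 = \left(-6 + \frac{23}{19}\right) \left(2 - 3\right) - 450 = \left(- \frac{91}{19}\right) \left(-1\right) - 450 = \frac{91}{19} - 450 = - \frac{8459}{19}$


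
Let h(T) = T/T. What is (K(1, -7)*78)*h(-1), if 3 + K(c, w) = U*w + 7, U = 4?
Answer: -1872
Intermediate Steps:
h(T) = 1
K(c, w) = 4 + 4*w (K(c, w) = -3 + (4*w + 7) = -3 + (7 + 4*w) = 4 + 4*w)
(K(1, -7)*78)*h(-1) = ((4 + 4*(-7))*78)*1 = ((4 - 28)*78)*1 = -24*78*1 = -1872*1 = -1872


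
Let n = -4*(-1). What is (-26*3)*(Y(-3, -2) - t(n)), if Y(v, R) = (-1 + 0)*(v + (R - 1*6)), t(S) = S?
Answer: -546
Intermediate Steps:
n = 4
Y(v, R) = 6 - R - v (Y(v, R) = -(v + (R - 6)) = -(v + (-6 + R)) = -(-6 + R + v) = 6 - R - v)
(-26*3)*(Y(-3, -2) - t(n)) = (-26*3)*((6 - 1*(-2) - 1*(-3)) - 1*4) = -78*((6 + 2 + 3) - 4) = -78*(11 - 4) = -78*7 = -546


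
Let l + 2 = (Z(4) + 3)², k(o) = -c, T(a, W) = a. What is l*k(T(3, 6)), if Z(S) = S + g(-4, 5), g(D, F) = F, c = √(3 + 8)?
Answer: -142*√11 ≈ -470.96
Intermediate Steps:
c = √11 ≈ 3.3166
Z(S) = 5 + S (Z(S) = S + 5 = 5 + S)
k(o) = -√11
l = 142 (l = -2 + ((5 + 4) + 3)² = -2 + (9 + 3)² = -2 + 12² = -2 + 144 = 142)
l*k(T(3, 6)) = 142*(-√11) = -142*√11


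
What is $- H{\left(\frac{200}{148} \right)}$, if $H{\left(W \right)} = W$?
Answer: $- \frac{50}{37} \approx -1.3514$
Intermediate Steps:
$- H{\left(\frac{200}{148} \right)} = - \frac{200}{148} = \left(-1\right) \frac{50}{37} = - \frac{50}{37}$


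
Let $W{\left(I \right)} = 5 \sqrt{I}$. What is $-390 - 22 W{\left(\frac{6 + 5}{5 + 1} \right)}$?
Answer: $-390 - \frac{55 \sqrt{66}}{3} \approx -538.94$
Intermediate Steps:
$-390 - 22 W{\left(\frac{6 + 5}{5 + 1} \right)} = -390 - 22 \cdot 5 \sqrt{\frac{6 + 5}{5 + 1}} = -390 - 22 \cdot 5 \sqrt{\frac{11}{6}} = -390 - 22 \cdot 5 \frac{\sqrt{66}}{6} = -390 - 22 \frac{5 \sqrt{66}}{6} = -390 - \frac{55 \sqrt{66}}{3}$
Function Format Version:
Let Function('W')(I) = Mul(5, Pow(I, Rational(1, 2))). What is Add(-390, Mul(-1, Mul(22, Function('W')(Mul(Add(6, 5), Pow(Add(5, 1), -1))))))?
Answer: Add(-390, Mul(Rational(-55, 3), Pow(66, Rational(1, 2)))) ≈ -538.94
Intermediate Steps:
Add(-390, Mul(-1, Mul(22, Function('W')(Mul(Add(6, 5), Pow(Add(5, 1), -1)))))) = Add(-390, Mul(-1, Mul(22, Mul(5, Pow(Mul(Add(6, 5), Pow(Add(5, 1), -1)), Rational(1, 2)))))) = Add(-390, Mul(-1, Mul(22, Mul(5, Pow(Mul(11, Pow(6, -1)), Rational(1, 2)))))) = Add(-390, Mul(-1, Mul(22, Mul(5, Pow(Mul(11, Rational(1, 6)), Rational(1, 2)))))) = Add(-390, Mul(-1, Mul(22, Mul(5, Pow(Rational(11, 6), Rational(1, 2)))))) = Add(-390, Mul(-1, Mul(22, Mul(5, Mul(Rational(1, 6), Pow(66, Rational(1, 2))))))) = Add(-390, Mul(-1, Mul(22, Mul(Rational(5, 6), Pow(66, Rational(1, 2)))))) = Add(-390, Mul(-1, Mul(Rational(55, 3), Pow(66, Rational(1, 2))))) = Add(-390, Mul(Rational(-55, 3), Pow(66, Rational(1, 2))))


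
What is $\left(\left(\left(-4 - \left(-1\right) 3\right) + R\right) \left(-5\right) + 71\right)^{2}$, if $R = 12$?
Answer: $256$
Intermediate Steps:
$\left(\left(\left(-4 - \left(-1\right) 3\right) + R\right) \left(-5\right) + 71\right)^{2} = \left(\left(\left(-4 - \left(-1\right) 3\right) + 12\right) \left(-5\right) + 71\right)^{2} = \left(\left(\left(-4 - -3\right) + 12\right) \left(-5\right) + 71\right)^{2} = \left(\left(\left(-4 + 3\right) + 12\right) \left(-5\right) + 71\right)^{2} = \left(\left(-1 + 12\right) \left(-5\right) + 71\right)^{2} = \left(11 \left(-5\right) + 71\right)^{2} = \left(-55 + 71\right)^{2} = 16^{2} = 256$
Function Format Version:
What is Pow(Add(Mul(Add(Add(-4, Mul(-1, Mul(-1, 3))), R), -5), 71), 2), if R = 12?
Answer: 256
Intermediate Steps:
Pow(Add(Mul(Add(Add(-4, Mul(-1, Mul(-1, 3))), R), -5), 71), 2) = Pow(Add(Mul(Add(Add(-4, Mul(-1, Mul(-1, 3))), 12), -5), 71), 2) = Pow(Add(Mul(Add(Add(-4, Mul(-1, -3)), 12), -5), 71), 2) = Pow(Add(Mul(Add(Add(-4, 3), 12), -5), 71), 2) = Pow(Add(Mul(Add(-1, 12), -5), 71), 2) = Pow(Add(Mul(11, -5), 71), 2) = Pow(Add(-55, 71), 2) = Pow(16, 2) = 256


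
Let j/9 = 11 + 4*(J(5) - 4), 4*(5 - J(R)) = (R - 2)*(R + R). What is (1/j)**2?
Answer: 1/18225 ≈ 5.4870e-5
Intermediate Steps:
J(R) = 5 - R*(-2 + R)/2 (J(R) = 5 - (R - 2)*(R + R)/4 = 5 - (-2 + R)*2*R/4 = 5 - R*(-2 + R)/2)
j = -135 (j = 9*(11 + 4*((5 + 5 - 1/2*5**2) - 4)) = 9*(11 + 4*((5 + 5 - 1/2*25) - 4)) = 9*(11 + 4*((5 + 5 - 25/2) - 4)) = 9*(11 + 4*(-5/2 - 4)) = 9*(11 + 4*(-13/2)) = 9*(11 - 26) = 9*(-15) = -135)
(1/j)**2 = (1/(-135))**2 = (-1/135)**2 = 1/18225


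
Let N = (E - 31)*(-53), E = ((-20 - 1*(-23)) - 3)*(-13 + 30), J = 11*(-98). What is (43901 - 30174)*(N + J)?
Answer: 7755755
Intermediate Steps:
J = -1078
E = 0 (E = ((-20 + 23) - 3)*17 = (3 - 3)*17 = 0*17 = 0)
N = 1643 (N = (0 - 31)*(-53) = -31*(-53) = 1643)
(43901 - 30174)*(N + J) = (43901 - 30174)*(1643 - 1078) = 13727*565 = 7755755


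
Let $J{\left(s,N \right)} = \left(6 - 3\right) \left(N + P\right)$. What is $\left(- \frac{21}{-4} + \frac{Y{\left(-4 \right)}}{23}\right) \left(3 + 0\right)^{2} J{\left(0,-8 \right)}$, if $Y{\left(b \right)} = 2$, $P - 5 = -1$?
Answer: $- \frac{13257}{23} \approx -576.39$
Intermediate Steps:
$P = 4$ ($P = 5 - 1 = 4$)
$J{\left(s,N \right)} = 12 + 3 N$ ($J{\left(s,N \right)} = \left(6 - 3\right) \left(N + 4\right) = 3 \left(4 + N\right) = 12 + 3 N$)
$\left(- \frac{21}{-4} + \frac{Y{\left(-4 \right)}}{23}\right) \left(3 + 0\right)^{2} J{\left(0,-8 \right)} = \left(- \frac{21}{-4} + \frac{2}{23}\right) \left(3 + 0\right)^{2} \left(12 + 3 \left(-8\right)\right) = \left(\left(-21\right) \left(- \frac{1}{4}\right) + 2 \cdot \frac{1}{23}\right) 3^{2} \left(12 - 24\right) = \left(\frac{21}{4} + \frac{2}{23}\right) 9 \left(-12\right) = \frac{491}{92} \cdot 9 \left(-12\right) = \frac{4419}{92} \left(-12\right) = - \frac{13257}{23}$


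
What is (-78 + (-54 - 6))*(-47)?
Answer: 6486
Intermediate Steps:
(-78 + (-54 - 6))*(-47) = (-78 - 60)*(-47) = -138*(-47) = 6486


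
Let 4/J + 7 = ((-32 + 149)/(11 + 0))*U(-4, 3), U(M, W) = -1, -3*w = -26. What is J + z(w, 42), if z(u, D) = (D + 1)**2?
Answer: 179331/97 ≈ 1848.8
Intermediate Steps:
w = 26/3 (w = -1/3*(-26) = 26/3 ≈ 8.6667)
z(u, D) = (1 + D)**2
J = -22/97 (J = 4/(-7 + ((-32 + 149)/(11 + 0))*(-1)) = 4/(-7 + (117/11)*(-1)) = 4/(-7 - 117/11) = 4/(-194/11) = 4*(-11/194) = -22/97 ≈ -0.22680)
J + z(w, 42) = -22/97 + (1 + 42)**2 = -22/97 + 43**2 = -22/97 + 1849 = 179331/97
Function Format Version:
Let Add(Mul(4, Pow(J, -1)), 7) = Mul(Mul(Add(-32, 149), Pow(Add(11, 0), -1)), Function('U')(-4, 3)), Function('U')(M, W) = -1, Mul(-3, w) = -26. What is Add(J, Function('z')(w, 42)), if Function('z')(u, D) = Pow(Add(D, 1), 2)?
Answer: Rational(179331, 97) ≈ 1848.8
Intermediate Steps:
w = Rational(26, 3) (w = Mul(Rational(-1, 3), -26) = Rational(26, 3) ≈ 8.6667)
Function('z')(u, D) = Pow(Add(1, D), 2)
J = Rational(-22, 97) (J = Mul(4, Pow(Add(-7, Mul(Mul(Add(-32, 149), Pow(Add(11, 0), -1)), -1)), -1)) = Mul(4, Pow(Add(-7, Mul(Mul(117, Pow(11, -1)), -1)), -1)) = Mul(4, Pow(Add(-7, Mul(Mul(117, Rational(1, 11)), -1)), -1)) = Mul(4, Pow(Add(-7, Mul(Rational(117, 11), -1)), -1)) = Mul(4, Pow(Add(-7, Rational(-117, 11)), -1)) = Mul(4, Pow(Rational(-194, 11), -1)) = Mul(4, Rational(-11, 194)) = Rational(-22, 97) ≈ -0.22680)
Add(J, Function('z')(w, 42)) = Add(Rational(-22, 97), Pow(Add(1, 42), 2)) = Add(Rational(-22, 97), Pow(43, 2)) = Add(Rational(-22, 97), 1849) = Rational(179331, 97)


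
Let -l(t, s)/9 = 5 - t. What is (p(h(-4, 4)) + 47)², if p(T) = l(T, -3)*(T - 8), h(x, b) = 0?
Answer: 165649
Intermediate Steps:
l(t, s) = -45 + 9*t (l(t, s) = -9*(5 - t) = -45 + 9*t)
p(T) = (-45 + 9*T)*(-8 + T) (p(T) = (-45 + 9*T)*(T - 8) = (-45 + 9*T)*(-8 + T))
(p(h(-4, 4)) + 47)² = (9*(-8 + 0)*(-5 + 0) + 47)² = (9*(-8)*(-5) + 47)² = (360 + 47)² = 407² = 165649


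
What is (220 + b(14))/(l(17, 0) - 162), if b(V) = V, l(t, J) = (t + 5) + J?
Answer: -117/70 ≈ -1.6714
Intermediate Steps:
l(t, J) = 5 + J + t (l(t, J) = (5 + t) + J = 5 + J + t)
(220 + b(14))/(l(17, 0) - 162) = (220 + 14)/((5 + 0 + 17) - 162) = 234/(22 - 162) = 234/(-140) = 234*(-1/140) = -117/70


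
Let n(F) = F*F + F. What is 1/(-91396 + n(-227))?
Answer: -1/40094 ≈ -2.4941e-5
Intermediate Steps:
n(F) = F + F**2 (n(F) = F**2 + F = F + F**2)
1/(-91396 + n(-227)) = 1/(-91396 - 227*(1 - 227)) = 1/(-91396 - 227*(-226)) = 1/(-91396 + 51302) = 1/(-40094) = -1/40094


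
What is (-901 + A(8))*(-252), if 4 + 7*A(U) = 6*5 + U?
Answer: 225828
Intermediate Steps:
A(U) = 26/7 + U/7 (A(U) = -4/7 + (6*5 + U)/7 = -4/7 + (30 + U)/7 = -4/7 + (30/7 + U/7) = 26/7 + U/7)
(-901 + A(8))*(-252) = (-901 + (26/7 + (⅐)*8))*(-252) = (-901 + (26/7 + 8/7))*(-252) = (-901 + 34/7)*(-252) = -6273/7*(-252) = 225828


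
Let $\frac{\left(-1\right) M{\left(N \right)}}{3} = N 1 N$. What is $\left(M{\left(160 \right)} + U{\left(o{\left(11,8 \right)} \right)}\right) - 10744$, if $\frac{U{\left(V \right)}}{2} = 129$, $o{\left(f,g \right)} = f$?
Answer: $-87286$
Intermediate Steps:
$U{\left(V \right)} = 258$ ($U{\left(V \right)} = 2 \cdot 129 = 258$)
$M{\left(N \right)} = - 3 N^{2}$ ($M{\left(N \right)} = - 3 N 1 N = - 3 N N = - 3 N^{2}$)
$\left(M{\left(160 \right)} + U{\left(o{\left(11,8 \right)} \right)}\right) - 10744 = \left(- 3 \cdot 160^{2} + 258\right) - 10744 = \left(\left(-3\right) 25600 + 258\right) - 10744 = \left(-76800 + 258\right) - 10744 = -76542 - 10744 = -87286$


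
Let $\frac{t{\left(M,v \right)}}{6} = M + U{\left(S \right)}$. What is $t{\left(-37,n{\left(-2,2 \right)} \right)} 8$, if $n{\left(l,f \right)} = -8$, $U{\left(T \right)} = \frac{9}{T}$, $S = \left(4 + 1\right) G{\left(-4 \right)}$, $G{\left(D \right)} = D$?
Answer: $- \frac{8988}{5} \approx -1797.6$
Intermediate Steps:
$S = -20$ ($S = \left(4 + 1\right) \left(-4\right) = 5 \left(-4\right) = -20$)
$t{\left(M,v \right)} = - \frac{27}{10} + 6 M$ ($t{\left(M,v \right)} = 6 \left(M + \frac{9}{-20}\right) = 6 \left(M + 9 \left(- \frac{1}{20}\right)\right) = 6 \left(M - \frac{9}{20}\right) = 6 \left(- \frac{9}{20} + M\right) = - \frac{27}{10} + 6 M$)
$t{\left(-37,n{\left(-2,2 \right)} \right)} 8 = \left(- \frac{27}{10} + 6 \left(-37\right)\right) 8 = \left(- \frac{27}{10} - 222\right) 8 = \left(- \frac{2247}{10}\right) 8 = - \frac{8988}{5}$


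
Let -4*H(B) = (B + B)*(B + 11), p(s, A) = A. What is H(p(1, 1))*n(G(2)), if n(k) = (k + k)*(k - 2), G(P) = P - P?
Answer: 0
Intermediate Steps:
G(P) = 0
H(B) = -B*(11 + B)/2 (H(B) = -(B + B)*(B + 11)/4 = -2*B*(11 + B)/4 = -B*(11 + B)/2)
n(k) = 2*k*(-2 + k) (n(k) = (2*k)*(-2 + k) = 2*k*(-2 + k))
H(p(1, 1))*n(G(2)) = (-½*1*(11 + 1))*(2*0*(-2 + 0)) = (-½*1*12)*(2*0*(-2)) = -6*0 = 0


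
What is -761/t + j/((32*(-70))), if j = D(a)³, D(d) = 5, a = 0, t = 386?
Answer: -175289/86464 ≈ -2.0273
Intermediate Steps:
j = 125 (j = 5³ = 125)
-761/t + j/((32*(-70))) = -761/386 + 125/((32*(-70))) = -761*1/386 + 125/(-2240) = -761/386 + 125*(-1/2240) = -761/386 - 25/448 = -175289/86464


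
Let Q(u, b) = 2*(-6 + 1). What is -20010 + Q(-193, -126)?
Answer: -20020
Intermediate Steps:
Q(u, b) = -10 (Q(u, b) = 2*(-5) = -10)
-20010 + Q(-193, -126) = -20010 - 10 = -20020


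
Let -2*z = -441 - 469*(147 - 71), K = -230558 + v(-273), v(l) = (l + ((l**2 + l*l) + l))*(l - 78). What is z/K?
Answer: -7217/20943308 ≈ -0.00034460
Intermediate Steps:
v(l) = (-78 + l)*(2*l + 2*l**2) (v(l) = (l + ((l**2 + l**2) + l))*(-78 + l) = (l + (2*l**2 + l))*(-78 + l) = (l + (l + 2*l**2))*(-78 + l) = (2*l + 2*l**2)*(-78 + l) = (-78 + l)*(2*l + 2*l**2))
K = -52358270 (K = -230558 + 2*(-273)*(-78 + (-273)**2 - 77*(-273)) = -230558 + 2*(-273)*(-78 + 74529 + 21021) = -230558 + 2*(-273)*95472 = -230558 - 52127712 = -52358270)
z = 36085/2 (z = -(-441 - 469*(147 - 71))/2 = -(-441 - 469*76)/2 = -(-441 - 35644)/2 = -1/2*(-36085) = 36085/2 ≈ 18043.)
z/K = (36085/2)/(-52358270) = (36085/2)*(-1/52358270) = -7217/20943308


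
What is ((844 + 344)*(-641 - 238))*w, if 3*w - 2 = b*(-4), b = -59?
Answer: -82843992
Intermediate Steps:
w = 238/3 (w = ⅔ + (-59*(-4))/3 = ⅔ + (⅓)*236 = ⅔ + 236/3 = 238/3 ≈ 79.333)
((844 + 344)*(-641 - 238))*w = ((844 + 344)*(-641 - 238))*(238/3) = (1188*(-879))*(238/3) = -1044252*238/3 = -82843992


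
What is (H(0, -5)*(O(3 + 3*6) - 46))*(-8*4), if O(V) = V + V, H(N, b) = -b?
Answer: 640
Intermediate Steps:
O(V) = 2*V
(H(0, -5)*(O(3 + 3*6) - 46))*(-8*4) = ((-1*(-5))*(2*(3 + 3*6) - 46))*(-8*4) = (5*(2*(3 + 18) - 46))*(-32) = (5*(2*21 - 46))*(-32) = (5*(42 - 46))*(-32) = (5*(-4))*(-32) = -20*(-32) = 640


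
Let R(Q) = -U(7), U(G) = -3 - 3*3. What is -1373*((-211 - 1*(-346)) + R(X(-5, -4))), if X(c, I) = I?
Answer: -201831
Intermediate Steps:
U(G) = -12 (U(G) = -3 - 9 = -12)
R(Q) = 12 (R(Q) = -1*(-12) = 12)
-1373*((-211 - 1*(-346)) + R(X(-5, -4))) = -1373*((-211 - 1*(-346)) + 12) = -1373*((-211 + 346) + 12) = -1373*(135 + 12) = -1373*147 = -201831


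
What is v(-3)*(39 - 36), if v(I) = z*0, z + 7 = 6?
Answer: 0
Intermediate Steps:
z = -1 (z = -7 + 6 = -1)
v(I) = 0 (v(I) = -1*0 = 0)
v(-3)*(39 - 36) = 0*(39 - 36) = 0*3 = 0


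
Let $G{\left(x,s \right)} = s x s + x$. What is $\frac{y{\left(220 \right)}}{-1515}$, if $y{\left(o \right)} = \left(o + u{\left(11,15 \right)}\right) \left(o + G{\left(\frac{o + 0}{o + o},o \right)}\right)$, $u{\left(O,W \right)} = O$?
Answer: $- \frac{3760757}{1010} \approx -3723.5$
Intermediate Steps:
$G{\left(x,s \right)} = x + x s^{2}$ ($G{\left(x,s \right)} = x s^{2} + x = x + x s^{2}$)
$y{\left(o \right)} = \left(11 + o\right) \left(\frac{1}{2} + o + \frac{o^{2}}{2}\right)$ ($y{\left(o \right)} = \left(o + 11\right) \left(o + \frac{o + 0}{o + o} \left(1 + o^{2}\right)\right) = \left(11 + o\right) \left(o + \frac{o}{2 o} \left(1 + o^{2}\right)\right) = \left(11 + o\right) \left(o + o \frac{1}{2 o} \left(1 + o^{2}\right)\right) = \left(11 + o\right) \left(o + \frac{1 + o^{2}}{2}\right) = \left(11 + o\right) \left(o + \left(\frac{1}{2} + \frac{o^{2}}{2}\right)\right) = \left(11 + o\right) \left(\frac{1}{2} + o + \frac{o^{2}}{2}\right)$)
$\frac{y{\left(220 \right)}}{-1515} = \frac{\frac{11}{2} + \frac{220^{3}}{2} + \frac{13 \cdot 220^{2}}{2} + \frac{23}{2} \cdot 220}{-1515} = \left(\frac{11}{2} + \frac{1}{2} \cdot 10648000 + \frac{13}{2} \cdot 48400 + 2530\right) \left(- \frac{1}{1515}\right) = \left(\frac{11}{2} + 5324000 + 314600 + 2530\right) \left(- \frac{1}{1515}\right) = \frac{11282271}{2} \left(- \frac{1}{1515}\right) = - \frac{3760757}{1010}$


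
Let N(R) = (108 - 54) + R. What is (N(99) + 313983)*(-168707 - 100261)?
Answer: -84492531648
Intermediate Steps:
N(R) = 54 + R
(N(99) + 313983)*(-168707 - 100261) = ((54 + 99) + 313983)*(-168707 - 100261) = (153 + 313983)*(-268968) = 314136*(-268968) = -84492531648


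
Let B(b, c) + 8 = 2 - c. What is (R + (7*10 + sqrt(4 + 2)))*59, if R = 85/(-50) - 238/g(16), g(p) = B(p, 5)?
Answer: 583687/110 + 59*sqrt(6) ≈ 5450.8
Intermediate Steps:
B(b, c) = -6 - c (B(b, c) = -8 + (2 - c) = -6 - c)
g(p) = -11 (g(p) = -6 - 1*5 = -6 - 5 = -11)
R = 2193/110 (R = 85/(-50) - 238/(-11) = 85*(-1/50) - 238*(-1/11) = -17/10 + 238/11 = 2193/110 ≈ 19.936)
(R + (7*10 + sqrt(4 + 2)))*59 = (2193/110 + (7*10 + sqrt(4 + 2)))*59 = (2193/110 + (70 + sqrt(6)))*59 = (9893/110 + sqrt(6))*59 = 583687/110 + 59*sqrt(6)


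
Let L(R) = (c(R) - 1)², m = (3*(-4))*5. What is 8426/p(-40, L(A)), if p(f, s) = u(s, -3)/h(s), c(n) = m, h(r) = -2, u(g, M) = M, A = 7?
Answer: 16852/3 ≈ 5617.3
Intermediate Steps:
m = -60 (m = -12*5 = -60)
c(n) = -60
L(R) = 3721 (L(R) = (-60 - 1)² = (-61)² = 3721)
p(f, s) = 3/2 (p(f, s) = -3/(-2) = -3*(-½) = 3/2)
8426/p(-40, L(A)) = 8426/(3/2) = 8426*(⅔) = 16852/3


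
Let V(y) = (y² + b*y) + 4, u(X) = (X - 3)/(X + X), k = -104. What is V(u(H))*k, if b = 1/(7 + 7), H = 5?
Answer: -73788/175 ≈ -421.65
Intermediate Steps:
b = 1/14 ≈ 0.071429
u(X) = (-3 + X)/(2*X) (u(X) = (-3 + X)/((2*X)) = (-3 + X)*(1/(2*X)) = (-3 + X)/(2*X))
V(y) = 4 + y² + y/14 (V(y) = (y² + y/14) + 4 = 4 + y² + y/14)
V(u(H))*k = (4 + ((½)*(-3 + 5)/5)² + ((½)*(-3 + 5)/5)/14)*(-104) = (4 + ((½)*(⅕)*2)² + ((½)*(⅕)*2)/14)*(-104) = (4 + (⅕)² + (1/14)*(⅕))*(-104) = (4 + 1/25 + 1/70)*(-104) = (1419/350)*(-104) = -73788/175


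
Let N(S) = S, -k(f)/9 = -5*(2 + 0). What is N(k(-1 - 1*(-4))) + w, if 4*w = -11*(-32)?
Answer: 178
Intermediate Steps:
k(f) = 90 (k(f) = -(-45)*(2 + 0) = -(-45)*2 = -9*(-10) = 90)
w = 88 (w = (-11*(-32))/4 = (¼)*352 = 88)
N(k(-1 - 1*(-4))) + w = 90 + 88 = 178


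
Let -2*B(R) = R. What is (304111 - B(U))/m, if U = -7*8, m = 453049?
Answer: 304083/453049 ≈ 0.67119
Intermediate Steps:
U = -56
B(R) = -R/2
(304111 - B(U))/m = (304111 - (-1)*(-56)/2)/453049 = (304111 - 1*28)*(1/453049) = (304111 - 28)*(1/453049) = 304083*(1/453049) = 304083/453049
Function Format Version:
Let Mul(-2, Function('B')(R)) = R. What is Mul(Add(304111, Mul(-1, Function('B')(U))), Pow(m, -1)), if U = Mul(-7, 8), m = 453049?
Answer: Rational(304083, 453049) ≈ 0.67119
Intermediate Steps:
U = -56
Function('B')(R) = Mul(Rational(-1, 2), R)
Mul(Add(304111, Mul(-1, Function('B')(U))), Pow(m, -1)) = Mul(Add(304111, Mul(-1, Mul(Rational(-1, 2), -56))), Pow(453049, -1)) = Mul(Add(304111, Mul(-1, 28)), Rational(1, 453049)) = Mul(Add(304111, -28), Rational(1, 453049)) = Mul(304083, Rational(1, 453049)) = Rational(304083, 453049)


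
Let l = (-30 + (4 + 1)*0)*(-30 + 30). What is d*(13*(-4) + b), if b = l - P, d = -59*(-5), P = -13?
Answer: -11505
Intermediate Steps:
l = 0 (l = (-30 + 5*0)*0 = (-30 + 0)*0 = -30*0 = 0)
d = 295
b = 13 (b = 0 - 1*(-13) = 0 + 13 = 13)
d*(13*(-4) + b) = 295*(13*(-4) + 13) = 295*(-52 + 13) = 295*(-39) = -11505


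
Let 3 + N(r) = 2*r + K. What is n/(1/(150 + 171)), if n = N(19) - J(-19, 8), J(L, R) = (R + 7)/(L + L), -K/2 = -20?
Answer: 919665/38 ≈ 24202.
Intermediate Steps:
K = 40 (K = -2*(-20) = 40)
J(L, R) = (7 + R)/(2*L) (J(L, R) = (7 + R)/((2*L)) = (7 + R)*(1/(2*L)) = (7 + R)/(2*L))
N(r) = 37 + 2*r (N(r) = -3 + (2*r + 40) = -3 + (40 + 2*r) = 37 + 2*r)
n = 2865/38 (n = (37 + 2*19) - (7 + 8)/(2*(-19)) = (37 + 38) - (-1)*15/(2*19) = 75 - 1*(-15/38) = 75 + 15/38 = 2865/38 ≈ 75.395)
n/(1/(150 + 171)) = 2865/(38*(1/(150 + 171))) = 2865/(38*(1/321)) = (2865/38)*321 = 919665/38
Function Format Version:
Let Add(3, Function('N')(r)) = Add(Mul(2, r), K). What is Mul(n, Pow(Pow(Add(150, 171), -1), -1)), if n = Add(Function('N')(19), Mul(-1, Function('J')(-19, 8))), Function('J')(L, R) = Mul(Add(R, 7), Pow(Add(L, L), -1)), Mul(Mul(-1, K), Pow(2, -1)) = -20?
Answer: Rational(919665, 38) ≈ 24202.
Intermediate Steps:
K = 40 (K = Mul(-2, -20) = 40)
Function('J')(L, R) = Mul(Rational(1, 2), Pow(L, -1), Add(7, R)) (Function('J')(L, R) = Mul(Add(7, R), Pow(Mul(2, L), -1)) = Mul(Add(7, R), Mul(Rational(1, 2), Pow(L, -1))) = Mul(Rational(1, 2), Pow(L, -1), Add(7, R)))
Function('N')(r) = Add(37, Mul(2, r)) (Function('N')(r) = Add(-3, Add(Mul(2, r), 40)) = Add(-3, Add(40, Mul(2, r))) = Add(37, Mul(2, r)))
n = Rational(2865, 38) (n = Add(Add(37, Mul(2, 19)), Mul(-1, Mul(Rational(1, 2), Pow(-19, -1), Add(7, 8)))) = Add(Add(37, 38), Mul(-1, Mul(Rational(1, 2), Rational(-1, 19), 15))) = Add(75, Mul(-1, Rational(-15, 38))) = Add(75, Rational(15, 38)) = Rational(2865, 38) ≈ 75.395)
Mul(n, Pow(Pow(Add(150, 171), -1), -1)) = Mul(Rational(2865, 38), Pow(Pow(Add(150, 171), -1), -1)) = Mul(Rational(2865, 38), Pow(Pow(321, -1), -1)) = Mul(Rational(2865, 38), Pow(Rational(1, 321), -1)) = Mul(Rational(2865, 38), 321) = Rational(919665, 38)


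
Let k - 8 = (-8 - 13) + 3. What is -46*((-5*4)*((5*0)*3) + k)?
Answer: 460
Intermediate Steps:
k = -10 (k = 8 + ((-8 - 13) + 3) = 8 + (-21 + 3) = 8 - 18 = -10)
-46*((-5*4)*((5*0)*3) + k) = -46*((-5*4)*((5*0)*3) - 10) = -46*(-0*3 - 10) = -46*(-20*0 - 10) = -46*(0 - 10) = -46*(-10) = 460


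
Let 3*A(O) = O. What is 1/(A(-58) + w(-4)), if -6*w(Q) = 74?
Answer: -3/95 ≈ -0.031579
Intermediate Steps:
A(O) = O/3
w(Q) = -37/3 (w(Q) = -1/6*74 = -37/3)
1/(A(-58) + w(-4)) = 1/((1/3)*(-58) - 37/3) = 1/(-58/3 - 37/3) = 1/(-95/3) = -3/95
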